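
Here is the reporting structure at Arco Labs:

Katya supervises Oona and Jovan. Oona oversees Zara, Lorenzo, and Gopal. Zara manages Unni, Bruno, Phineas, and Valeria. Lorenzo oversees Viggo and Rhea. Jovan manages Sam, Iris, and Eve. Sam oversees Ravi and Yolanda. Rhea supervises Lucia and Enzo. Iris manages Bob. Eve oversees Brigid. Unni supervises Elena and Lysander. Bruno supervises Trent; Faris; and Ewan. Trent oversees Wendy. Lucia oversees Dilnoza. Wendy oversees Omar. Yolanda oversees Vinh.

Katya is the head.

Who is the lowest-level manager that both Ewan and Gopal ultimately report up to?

Oona

Ewan's chain of managers is Bruno, Zara, Oona, Katya. Gopal's chain of managers is Oona, Katya. The first manager that appears in both chains is Oona.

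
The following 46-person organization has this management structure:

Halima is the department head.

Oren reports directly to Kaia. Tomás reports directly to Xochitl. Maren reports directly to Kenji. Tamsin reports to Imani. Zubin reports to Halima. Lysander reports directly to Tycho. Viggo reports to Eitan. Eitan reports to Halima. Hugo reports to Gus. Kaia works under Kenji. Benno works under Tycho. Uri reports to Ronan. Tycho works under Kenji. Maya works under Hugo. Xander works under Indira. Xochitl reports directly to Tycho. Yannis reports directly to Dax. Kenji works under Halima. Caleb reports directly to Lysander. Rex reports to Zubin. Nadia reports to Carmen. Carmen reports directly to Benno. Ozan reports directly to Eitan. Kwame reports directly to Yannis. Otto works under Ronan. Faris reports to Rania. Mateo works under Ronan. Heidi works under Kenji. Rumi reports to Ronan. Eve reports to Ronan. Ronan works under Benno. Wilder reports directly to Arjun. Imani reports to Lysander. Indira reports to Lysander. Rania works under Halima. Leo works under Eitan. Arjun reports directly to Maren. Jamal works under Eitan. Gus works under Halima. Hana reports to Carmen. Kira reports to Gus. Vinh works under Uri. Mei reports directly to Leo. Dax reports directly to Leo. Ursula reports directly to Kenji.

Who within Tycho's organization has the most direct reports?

Ronan

Direct-report counts within Tycho's organization: Tycho has 3; Xochitl has 1; Lysander has 3; Indira has 1; Imani has 1; Benno has 2; Carmen has 2; Ronan has 5; Uri has 1. The largest is 5, held by Ronan.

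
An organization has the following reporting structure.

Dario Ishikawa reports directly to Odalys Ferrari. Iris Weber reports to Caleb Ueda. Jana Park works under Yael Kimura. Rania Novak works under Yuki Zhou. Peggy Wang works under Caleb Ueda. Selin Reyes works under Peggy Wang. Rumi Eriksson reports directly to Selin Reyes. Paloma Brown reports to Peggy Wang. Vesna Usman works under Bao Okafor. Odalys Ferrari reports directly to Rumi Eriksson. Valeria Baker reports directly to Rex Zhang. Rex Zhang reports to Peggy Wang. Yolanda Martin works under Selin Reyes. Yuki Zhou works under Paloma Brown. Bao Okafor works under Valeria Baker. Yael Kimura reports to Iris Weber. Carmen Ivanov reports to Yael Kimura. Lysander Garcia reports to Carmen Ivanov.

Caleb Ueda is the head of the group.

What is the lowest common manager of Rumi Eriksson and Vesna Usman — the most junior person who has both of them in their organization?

Rumi Eriksson's chain of managers is Selin Reyes, Peggy Wang, Caleb Ueda. Vesna Usman's chain of managers is Bao Okafor, Valeria Baker, Rex Zhang, Peggy Wang, Caleb Ueda. The first manager that appears in both chains is Peggy Wang.

Peggy Wang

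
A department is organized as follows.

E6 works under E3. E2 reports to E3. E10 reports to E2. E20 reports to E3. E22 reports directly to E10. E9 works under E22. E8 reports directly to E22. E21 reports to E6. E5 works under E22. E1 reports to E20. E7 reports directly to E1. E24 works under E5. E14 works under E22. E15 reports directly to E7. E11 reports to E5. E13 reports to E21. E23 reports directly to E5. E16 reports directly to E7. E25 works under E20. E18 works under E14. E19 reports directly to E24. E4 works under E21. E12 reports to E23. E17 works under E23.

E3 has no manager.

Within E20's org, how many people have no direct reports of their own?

3

The people in E20's organization with no one reporting to them are E25, E16, E15. That is 3.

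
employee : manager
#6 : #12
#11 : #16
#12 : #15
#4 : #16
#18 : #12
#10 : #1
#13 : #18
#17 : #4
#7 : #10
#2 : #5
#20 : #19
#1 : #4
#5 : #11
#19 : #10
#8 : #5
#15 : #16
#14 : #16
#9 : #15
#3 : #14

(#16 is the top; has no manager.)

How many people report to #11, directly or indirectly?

#11 directly manages #5. Under #5: #2, #8 (2). That's 3 in total.

3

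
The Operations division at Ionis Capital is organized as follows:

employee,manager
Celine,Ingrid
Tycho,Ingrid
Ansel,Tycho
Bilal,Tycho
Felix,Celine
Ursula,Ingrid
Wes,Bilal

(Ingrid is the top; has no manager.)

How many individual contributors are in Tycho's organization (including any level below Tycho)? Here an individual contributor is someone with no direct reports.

2

The people in Tycho's organization with no one reporting to them are Wes, Ansel. That is 2.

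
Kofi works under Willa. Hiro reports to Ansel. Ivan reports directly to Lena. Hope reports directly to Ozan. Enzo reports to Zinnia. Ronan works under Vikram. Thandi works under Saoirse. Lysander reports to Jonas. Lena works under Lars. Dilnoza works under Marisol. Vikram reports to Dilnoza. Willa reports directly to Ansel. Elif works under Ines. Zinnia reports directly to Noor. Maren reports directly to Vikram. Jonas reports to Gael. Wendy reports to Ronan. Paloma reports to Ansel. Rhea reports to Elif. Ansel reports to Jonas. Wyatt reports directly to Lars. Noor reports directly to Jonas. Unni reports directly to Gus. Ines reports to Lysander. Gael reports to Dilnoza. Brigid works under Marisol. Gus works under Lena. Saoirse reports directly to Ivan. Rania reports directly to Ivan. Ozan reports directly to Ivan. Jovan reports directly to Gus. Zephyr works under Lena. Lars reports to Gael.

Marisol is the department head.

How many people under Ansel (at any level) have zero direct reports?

The people in Ansel's organization with no one reporting to them are Paloma, Kofi, Hiro. That is 3.

3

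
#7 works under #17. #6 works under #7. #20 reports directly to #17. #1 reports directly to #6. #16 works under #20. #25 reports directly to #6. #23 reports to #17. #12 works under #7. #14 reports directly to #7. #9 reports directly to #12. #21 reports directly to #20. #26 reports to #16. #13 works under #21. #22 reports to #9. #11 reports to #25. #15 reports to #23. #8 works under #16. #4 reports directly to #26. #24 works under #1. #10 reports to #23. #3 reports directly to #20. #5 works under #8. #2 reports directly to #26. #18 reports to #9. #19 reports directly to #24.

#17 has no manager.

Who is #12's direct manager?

#12 reports directly to #7.

#7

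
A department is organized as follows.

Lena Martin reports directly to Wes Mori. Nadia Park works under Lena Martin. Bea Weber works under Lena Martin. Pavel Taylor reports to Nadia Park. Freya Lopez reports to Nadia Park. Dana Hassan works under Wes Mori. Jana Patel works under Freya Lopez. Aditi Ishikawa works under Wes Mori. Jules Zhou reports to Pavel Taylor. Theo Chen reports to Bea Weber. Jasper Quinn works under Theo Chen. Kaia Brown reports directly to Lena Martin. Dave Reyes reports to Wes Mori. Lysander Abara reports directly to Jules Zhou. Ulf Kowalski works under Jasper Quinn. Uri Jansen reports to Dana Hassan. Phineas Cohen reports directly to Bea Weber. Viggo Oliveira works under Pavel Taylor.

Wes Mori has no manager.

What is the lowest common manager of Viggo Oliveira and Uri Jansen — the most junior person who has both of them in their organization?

Viggo Oliveira's chain of managers is Pavel Taylor, Nadia Park, Lena Martin, Wes Mori. Uri Jansen's chain of managers is Dana Hassan, Wes Mori. The first manager that appears in both chains is Wes Mori.

Wes Mori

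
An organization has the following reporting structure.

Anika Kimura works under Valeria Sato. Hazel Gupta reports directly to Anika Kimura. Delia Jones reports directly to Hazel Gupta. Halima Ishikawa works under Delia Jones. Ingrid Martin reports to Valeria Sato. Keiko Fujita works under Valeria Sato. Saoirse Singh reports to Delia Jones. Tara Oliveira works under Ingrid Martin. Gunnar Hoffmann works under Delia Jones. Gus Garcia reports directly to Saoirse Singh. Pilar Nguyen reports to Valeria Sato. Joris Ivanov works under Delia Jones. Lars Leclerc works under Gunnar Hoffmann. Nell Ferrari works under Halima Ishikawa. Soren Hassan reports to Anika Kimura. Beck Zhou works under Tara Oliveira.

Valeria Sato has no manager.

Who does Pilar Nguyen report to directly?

Pilar Nguyen reports directly to Valeria Sato.

Valeria Sato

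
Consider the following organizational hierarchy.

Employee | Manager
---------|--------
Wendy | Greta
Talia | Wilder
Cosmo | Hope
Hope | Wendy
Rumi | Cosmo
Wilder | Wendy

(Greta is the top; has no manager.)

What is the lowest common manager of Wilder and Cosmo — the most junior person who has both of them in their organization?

Wilder's chain of managers is Wendy, Greta. Cosmo's chain of managers is Hope, Wendy, Greta. The first manager that appears in both chains is Wendy.

Wendy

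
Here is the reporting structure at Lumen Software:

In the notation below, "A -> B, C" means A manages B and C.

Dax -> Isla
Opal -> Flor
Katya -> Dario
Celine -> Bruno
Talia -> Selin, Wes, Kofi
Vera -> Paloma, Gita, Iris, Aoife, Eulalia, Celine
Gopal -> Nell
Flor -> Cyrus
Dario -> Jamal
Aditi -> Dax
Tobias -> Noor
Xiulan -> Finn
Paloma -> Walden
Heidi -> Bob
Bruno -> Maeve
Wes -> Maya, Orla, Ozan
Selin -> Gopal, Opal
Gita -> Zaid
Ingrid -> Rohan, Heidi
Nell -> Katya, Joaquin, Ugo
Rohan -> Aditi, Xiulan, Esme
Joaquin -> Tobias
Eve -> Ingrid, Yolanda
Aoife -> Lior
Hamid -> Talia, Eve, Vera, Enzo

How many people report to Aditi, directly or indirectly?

Aditi directly manages Dax. Under Dax: Isla (1). That's 2 in total.

2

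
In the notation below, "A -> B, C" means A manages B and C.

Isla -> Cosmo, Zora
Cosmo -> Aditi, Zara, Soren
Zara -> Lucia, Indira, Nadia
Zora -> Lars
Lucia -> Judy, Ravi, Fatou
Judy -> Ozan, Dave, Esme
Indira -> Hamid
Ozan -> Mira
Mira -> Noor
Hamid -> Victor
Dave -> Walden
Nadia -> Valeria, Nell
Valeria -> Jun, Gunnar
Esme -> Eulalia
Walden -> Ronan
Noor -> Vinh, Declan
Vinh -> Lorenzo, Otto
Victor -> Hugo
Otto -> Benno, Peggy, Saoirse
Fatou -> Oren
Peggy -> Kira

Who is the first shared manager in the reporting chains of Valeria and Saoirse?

Valeria's chain of managers is Nadia, Zara, Cosmo, Isla. Saoirse's chain of managers is Otto, Vinh, Noor, Mira, Ozan, Judy, Lucia, Zara, Cosmo, Isla. The first manager that appears in both chains is Zara.

Zara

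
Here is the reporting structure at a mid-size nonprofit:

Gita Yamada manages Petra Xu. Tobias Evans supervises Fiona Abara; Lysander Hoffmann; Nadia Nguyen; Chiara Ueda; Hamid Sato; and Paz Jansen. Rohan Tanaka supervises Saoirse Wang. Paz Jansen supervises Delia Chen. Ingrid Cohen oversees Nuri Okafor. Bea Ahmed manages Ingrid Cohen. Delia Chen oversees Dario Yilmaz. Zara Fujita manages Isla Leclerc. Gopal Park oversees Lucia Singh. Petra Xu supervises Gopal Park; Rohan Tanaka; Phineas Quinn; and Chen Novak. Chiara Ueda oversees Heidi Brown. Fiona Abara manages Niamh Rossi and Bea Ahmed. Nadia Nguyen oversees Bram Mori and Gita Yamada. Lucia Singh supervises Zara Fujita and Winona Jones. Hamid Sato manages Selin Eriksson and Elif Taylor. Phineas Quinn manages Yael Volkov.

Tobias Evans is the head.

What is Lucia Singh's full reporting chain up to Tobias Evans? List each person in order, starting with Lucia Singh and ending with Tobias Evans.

Lucia Singh -> Gopal Park -> Petra Xu -> Gita Yamada -> Nadia Nguyen -> Tobias Evans

Lucia Singh reports to Gopal Park. Gopal Park reports to Petra Xu. Petra Xu reports to Gita Yamada. Gita Yamada reports to Nadia Nguyen. Nadia Nguyen reports to Tobias Evans. Tobias Evans is at the top.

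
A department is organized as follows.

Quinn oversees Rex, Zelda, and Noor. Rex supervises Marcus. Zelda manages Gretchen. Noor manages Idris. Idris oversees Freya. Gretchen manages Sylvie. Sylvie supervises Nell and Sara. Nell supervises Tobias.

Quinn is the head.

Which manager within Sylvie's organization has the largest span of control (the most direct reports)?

Sylvie

Direct-report counts within Sylvie's organization: Sylvie has 2; Nell has 1. The largest is 2, held by Sylvie.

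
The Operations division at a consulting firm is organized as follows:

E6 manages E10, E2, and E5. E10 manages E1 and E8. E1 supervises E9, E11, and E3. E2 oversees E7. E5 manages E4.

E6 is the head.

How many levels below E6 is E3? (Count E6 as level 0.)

Chain from E3 up to E6: E3 → E1 → E10 → E6. That is 3 steps up, so E3 is 3 levels below E6.

3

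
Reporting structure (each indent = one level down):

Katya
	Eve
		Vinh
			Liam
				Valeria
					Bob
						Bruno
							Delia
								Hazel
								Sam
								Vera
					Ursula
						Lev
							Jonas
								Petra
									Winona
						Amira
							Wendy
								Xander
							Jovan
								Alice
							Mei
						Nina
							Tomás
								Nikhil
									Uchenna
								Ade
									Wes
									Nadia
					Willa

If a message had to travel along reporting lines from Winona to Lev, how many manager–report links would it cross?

Winona is in Lev's organization: the chain from Winona up to Lev is Winona → Petra → Jonas → Lev, which is 3 links.

3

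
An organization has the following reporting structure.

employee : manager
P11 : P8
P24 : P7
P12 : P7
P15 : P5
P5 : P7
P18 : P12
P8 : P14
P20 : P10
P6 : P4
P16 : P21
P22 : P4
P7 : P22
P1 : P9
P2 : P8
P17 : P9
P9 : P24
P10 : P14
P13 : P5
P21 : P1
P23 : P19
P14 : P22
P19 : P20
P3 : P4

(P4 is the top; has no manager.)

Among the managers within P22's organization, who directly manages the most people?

P7

Direct-report counts within P22's organization: P22 has 2; P14 has 2; P8 has 2; P10 has 1; P20 has 1; P19 has 1; P7 has 3; P24 has 1; P9 has 2; P1 has 1; P21 has 1; P12 has 1; P5 has 2. The largest is 3, held by P7.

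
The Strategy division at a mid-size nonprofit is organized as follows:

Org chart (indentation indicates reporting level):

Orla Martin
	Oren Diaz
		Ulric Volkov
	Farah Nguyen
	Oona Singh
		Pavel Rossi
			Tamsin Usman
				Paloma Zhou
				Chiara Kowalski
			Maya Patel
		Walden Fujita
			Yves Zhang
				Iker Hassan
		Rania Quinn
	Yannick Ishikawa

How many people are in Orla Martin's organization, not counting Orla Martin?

Orla Martin directly manages Oren Diaz, Farah Nguyen, Oona Singh, Yannick Ishikawa. Under Oren Diaz: Ulric Volkov (1). Farah Nguyen has no reports. Under Oona Singh: Rania Quinn, Walden Fujita, Yves Zhang, Iker Hassan, Pavel Rossi, Maya Patel, Tamsin Usman, Chiara Kowalski, Paloma Zhou (9). Yannick Ishikawa has no reports. So Orla Martin's organization is 4 direct reports plus everyone under them: 2 + 1 + 10 + 1 = 14.

14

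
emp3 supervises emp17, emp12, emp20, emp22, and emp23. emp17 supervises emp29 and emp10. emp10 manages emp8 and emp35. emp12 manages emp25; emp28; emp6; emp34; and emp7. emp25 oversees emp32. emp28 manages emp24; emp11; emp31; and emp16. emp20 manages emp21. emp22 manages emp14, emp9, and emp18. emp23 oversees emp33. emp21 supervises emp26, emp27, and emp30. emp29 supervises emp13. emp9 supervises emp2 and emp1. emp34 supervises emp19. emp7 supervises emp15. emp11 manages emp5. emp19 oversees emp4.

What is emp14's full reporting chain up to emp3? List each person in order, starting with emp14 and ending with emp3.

emp14 -> emp22 -> emp3

emp14 reports to emp22. emp22 reports to emp3. emp3 is at the top.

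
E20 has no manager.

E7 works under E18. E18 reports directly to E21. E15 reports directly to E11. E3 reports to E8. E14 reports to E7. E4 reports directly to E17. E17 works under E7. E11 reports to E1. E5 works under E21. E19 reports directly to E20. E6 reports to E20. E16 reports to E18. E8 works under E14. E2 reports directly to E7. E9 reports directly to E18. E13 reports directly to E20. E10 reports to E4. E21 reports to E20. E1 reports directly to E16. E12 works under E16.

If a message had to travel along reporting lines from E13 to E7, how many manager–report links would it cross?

E13 is 1 level below E20, and E7 is 3 levels below E20 (their lowest common manager). The shortest path runs up from E13 to E20 and back down to E7: 1 + 3 = 4 links.

4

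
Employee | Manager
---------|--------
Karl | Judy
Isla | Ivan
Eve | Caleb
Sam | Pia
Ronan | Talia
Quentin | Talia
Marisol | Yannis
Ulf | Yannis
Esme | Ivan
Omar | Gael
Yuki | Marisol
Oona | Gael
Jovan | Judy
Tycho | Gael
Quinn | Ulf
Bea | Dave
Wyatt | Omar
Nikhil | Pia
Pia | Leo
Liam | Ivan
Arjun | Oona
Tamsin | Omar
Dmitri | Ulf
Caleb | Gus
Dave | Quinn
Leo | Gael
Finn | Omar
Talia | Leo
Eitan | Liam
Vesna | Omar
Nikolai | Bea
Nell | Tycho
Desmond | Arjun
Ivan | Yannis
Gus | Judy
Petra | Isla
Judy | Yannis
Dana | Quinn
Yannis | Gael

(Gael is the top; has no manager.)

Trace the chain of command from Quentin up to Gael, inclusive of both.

Quentin reports to Talia. Talia reports to Leo. Leo reports to Gael. Gael is at the top.

Quentin -> Talia -> Leo -> Gael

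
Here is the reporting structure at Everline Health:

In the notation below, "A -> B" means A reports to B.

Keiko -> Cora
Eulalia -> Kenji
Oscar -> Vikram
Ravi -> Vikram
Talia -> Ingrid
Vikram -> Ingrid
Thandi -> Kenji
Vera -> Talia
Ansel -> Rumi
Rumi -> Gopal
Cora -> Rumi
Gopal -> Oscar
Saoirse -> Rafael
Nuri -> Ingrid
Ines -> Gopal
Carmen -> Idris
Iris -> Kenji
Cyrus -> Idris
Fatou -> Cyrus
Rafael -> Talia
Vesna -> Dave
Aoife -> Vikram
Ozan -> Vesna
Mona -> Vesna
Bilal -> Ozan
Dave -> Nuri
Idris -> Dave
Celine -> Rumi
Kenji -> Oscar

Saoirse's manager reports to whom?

Saoirse reports to Rafael, and Rafael reports to Talia. So Saoirse's skip-level manager is Talia.

Talia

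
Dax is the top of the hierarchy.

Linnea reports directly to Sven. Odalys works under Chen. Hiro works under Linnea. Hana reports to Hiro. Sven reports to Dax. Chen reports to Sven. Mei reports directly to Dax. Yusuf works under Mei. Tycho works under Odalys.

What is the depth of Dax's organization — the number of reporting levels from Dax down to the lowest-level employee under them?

4

The longest chain under Dax runs Dax → Sven → Linnea → Hiro → Hana, which is 4 levels below Dax.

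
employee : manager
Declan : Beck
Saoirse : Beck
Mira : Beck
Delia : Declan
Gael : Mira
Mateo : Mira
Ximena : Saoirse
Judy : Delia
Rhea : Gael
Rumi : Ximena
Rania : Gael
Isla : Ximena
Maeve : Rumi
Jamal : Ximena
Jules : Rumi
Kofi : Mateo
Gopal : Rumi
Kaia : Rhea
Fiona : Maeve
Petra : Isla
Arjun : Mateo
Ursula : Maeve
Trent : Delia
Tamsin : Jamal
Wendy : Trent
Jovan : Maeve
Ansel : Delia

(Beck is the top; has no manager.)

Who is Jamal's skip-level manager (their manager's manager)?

Saoirse

Jamal reports to Ximena, and Ximena reports to Saoirse. So Jamal's skip-level manager is Saoirse.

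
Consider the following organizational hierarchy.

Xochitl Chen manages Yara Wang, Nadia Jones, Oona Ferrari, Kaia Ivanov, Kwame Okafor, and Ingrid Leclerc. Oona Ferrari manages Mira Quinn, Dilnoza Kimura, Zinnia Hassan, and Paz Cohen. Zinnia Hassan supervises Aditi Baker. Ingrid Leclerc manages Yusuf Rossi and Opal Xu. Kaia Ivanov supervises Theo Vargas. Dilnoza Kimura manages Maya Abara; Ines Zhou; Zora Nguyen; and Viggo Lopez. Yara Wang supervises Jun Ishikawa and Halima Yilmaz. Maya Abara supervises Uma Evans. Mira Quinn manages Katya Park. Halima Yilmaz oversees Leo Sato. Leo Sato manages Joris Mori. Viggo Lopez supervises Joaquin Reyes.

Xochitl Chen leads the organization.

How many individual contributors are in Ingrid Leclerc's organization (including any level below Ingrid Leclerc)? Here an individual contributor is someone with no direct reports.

The people in Ingrid Leclerc's organization with no one reporting to them are Yusuf Rossi, Opal Xu. That is 2.

2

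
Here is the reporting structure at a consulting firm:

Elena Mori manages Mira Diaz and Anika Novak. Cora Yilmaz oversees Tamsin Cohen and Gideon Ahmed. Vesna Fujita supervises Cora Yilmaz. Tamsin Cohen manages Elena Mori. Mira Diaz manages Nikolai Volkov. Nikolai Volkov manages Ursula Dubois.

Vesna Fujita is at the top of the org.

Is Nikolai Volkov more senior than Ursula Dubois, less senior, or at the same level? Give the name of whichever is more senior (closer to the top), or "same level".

Nikolai Volkov

Nikolai Volkov is 5 levels below Vesna Fujita; Ursula Dubois is 6. Nikolai Volkov is higher.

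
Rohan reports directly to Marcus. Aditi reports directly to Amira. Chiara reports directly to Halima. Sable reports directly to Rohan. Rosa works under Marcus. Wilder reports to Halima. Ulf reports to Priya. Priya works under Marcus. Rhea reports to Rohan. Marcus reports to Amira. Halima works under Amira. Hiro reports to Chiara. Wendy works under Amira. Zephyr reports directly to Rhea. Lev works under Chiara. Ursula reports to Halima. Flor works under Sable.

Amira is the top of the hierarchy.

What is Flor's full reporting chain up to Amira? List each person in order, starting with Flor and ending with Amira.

Flor reports to Sable. Sable reports to Rohan. Rohan reports to Marcus. Marcus reports to Amira. Amira is at the top.

Flor -> Sable -> Rohan -> Marcus -> Amira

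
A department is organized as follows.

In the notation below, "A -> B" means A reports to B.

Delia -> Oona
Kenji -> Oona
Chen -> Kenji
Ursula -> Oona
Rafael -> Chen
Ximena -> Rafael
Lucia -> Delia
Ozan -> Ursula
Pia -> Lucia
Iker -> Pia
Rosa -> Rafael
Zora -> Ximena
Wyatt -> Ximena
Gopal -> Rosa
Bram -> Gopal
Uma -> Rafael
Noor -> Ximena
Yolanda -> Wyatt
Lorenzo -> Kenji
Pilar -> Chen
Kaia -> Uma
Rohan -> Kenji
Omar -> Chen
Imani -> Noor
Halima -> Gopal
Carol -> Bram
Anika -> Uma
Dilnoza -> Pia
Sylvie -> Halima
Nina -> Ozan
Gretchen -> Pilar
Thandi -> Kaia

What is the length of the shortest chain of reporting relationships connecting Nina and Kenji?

Nina is 3 levels below Oona, and Kenji is 1 level below Oona (their lowest common manager). The shortest path runs up from Nina to Oona and back down to Kenji: 3 + 1 = 4 links.

4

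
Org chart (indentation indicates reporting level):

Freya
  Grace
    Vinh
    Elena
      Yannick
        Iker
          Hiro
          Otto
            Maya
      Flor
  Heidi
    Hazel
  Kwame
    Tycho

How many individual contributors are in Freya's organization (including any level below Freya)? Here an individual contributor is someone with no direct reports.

6

The people in Freya's organization with no one reporting to them are Tycho, Hazel, Flor, Maya, Hiro, Vinh. That is 6.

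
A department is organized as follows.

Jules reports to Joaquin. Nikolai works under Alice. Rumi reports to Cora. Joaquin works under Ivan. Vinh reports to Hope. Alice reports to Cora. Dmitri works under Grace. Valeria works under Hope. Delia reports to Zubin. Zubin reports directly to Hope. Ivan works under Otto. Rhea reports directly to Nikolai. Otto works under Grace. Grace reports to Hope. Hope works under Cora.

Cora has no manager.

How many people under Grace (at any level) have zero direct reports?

The people in Grace's organization with no one reporting to them are Dmitri, Jules. That is 2.

2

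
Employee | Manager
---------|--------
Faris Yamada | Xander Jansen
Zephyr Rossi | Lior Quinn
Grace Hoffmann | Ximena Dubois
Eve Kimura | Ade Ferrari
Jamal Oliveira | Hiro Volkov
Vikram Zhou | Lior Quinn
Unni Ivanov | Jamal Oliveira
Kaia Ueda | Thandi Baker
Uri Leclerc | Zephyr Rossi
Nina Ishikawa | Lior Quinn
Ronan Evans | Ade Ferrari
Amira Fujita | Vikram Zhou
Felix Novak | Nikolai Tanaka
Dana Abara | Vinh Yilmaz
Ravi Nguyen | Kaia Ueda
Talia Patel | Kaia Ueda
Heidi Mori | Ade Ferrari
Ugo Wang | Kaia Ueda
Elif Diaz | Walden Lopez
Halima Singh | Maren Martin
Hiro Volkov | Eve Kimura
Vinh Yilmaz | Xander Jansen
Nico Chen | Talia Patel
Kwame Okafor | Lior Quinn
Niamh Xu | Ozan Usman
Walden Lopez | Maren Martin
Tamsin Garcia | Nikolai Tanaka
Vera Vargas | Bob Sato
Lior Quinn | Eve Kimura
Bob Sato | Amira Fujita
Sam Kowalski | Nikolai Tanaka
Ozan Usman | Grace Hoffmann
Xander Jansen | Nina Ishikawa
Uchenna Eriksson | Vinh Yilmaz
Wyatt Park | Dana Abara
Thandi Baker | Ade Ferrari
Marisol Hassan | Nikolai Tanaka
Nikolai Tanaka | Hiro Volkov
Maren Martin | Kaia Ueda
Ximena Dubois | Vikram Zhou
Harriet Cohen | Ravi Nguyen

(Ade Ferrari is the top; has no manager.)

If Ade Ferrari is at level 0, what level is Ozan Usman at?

6

Chain from Ozan Usman up to Ade Ferrari: Ozan Usman → Grace Hoffmann → Ximena Dubois → Vikram Zhou → Lior Quinn → Eve Kimura → Ade Ferrari. That is 6 steps up, so Ozan Usman is 6 levels below Ade Ferrari.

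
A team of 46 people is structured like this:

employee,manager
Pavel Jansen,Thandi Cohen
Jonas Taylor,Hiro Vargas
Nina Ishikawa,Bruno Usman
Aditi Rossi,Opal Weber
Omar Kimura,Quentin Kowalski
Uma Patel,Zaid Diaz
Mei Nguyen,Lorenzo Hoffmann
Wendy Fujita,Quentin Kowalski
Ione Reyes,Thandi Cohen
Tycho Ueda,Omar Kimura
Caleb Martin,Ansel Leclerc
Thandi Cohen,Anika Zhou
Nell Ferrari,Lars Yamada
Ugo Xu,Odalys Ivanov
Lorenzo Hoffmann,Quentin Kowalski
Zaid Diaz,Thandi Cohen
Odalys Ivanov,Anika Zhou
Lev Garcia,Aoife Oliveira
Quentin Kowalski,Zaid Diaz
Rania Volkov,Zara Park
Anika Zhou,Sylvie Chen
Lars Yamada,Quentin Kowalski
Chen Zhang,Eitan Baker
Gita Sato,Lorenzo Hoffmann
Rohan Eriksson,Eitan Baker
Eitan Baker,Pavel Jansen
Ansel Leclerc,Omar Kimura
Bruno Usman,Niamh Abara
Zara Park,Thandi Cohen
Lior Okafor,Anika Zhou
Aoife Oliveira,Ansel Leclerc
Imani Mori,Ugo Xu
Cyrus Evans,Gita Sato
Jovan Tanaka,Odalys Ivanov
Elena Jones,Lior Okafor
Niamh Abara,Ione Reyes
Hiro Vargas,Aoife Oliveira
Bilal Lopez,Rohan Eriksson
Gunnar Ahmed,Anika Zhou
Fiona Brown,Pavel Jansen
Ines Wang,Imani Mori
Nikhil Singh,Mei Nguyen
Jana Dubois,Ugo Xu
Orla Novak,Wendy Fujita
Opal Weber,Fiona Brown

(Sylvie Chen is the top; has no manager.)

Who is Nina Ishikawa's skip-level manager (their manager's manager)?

Niamh Abara

Nina Ishikawa reports to Bruno Usman, and Bruno Usman reports to Niamh Abara. So Nina Ishikawa's skip-level manager is Niamh Abara.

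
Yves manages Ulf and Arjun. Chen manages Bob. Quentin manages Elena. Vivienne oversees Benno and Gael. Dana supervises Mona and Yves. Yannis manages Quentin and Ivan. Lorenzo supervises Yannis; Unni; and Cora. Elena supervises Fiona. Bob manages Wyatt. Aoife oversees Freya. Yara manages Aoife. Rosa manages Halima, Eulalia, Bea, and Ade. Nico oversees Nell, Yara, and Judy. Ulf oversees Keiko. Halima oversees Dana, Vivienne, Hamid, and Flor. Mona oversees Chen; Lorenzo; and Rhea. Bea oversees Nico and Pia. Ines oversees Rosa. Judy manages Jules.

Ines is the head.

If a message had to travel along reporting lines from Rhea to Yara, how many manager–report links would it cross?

7

Rhea is 4 levels below Rosa, and Yara is 3 levels below Rosa (their lowest common manager). The shortest path runs up from Rhea to Rosa and back down to Yara: 4 + 3 = 7 links.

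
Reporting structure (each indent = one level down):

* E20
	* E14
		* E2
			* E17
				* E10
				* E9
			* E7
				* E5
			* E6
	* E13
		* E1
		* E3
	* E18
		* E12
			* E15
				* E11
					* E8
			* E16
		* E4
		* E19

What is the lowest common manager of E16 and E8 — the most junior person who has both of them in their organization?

E12

E16's chain of managers is E12, E18, E20. E8's chain of managers is E11, E15, E12, E18, E20. The first manager that appears in both chains is E12.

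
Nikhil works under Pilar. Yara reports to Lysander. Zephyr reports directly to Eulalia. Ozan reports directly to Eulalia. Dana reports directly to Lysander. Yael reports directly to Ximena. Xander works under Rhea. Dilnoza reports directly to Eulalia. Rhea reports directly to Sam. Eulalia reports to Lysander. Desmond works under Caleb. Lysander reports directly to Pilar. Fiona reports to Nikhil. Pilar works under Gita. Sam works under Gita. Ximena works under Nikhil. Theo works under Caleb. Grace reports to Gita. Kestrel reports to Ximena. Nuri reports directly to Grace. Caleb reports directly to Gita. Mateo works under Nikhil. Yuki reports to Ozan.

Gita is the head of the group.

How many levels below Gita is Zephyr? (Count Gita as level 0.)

Chain from Zephyr up to Gita: Zephyr → Eulalia → Lysander → Pilar → Gita. That is 4 steps up, so Zephyr is 4 levels below Gita.

4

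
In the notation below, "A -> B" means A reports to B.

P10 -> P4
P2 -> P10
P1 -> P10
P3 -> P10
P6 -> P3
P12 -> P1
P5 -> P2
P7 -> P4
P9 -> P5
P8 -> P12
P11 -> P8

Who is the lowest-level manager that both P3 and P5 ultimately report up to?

P10

P3's chain of managers is P10, P4. P5's chain of managers is P2, P10, P4. The first manager that appears in both chains is P10.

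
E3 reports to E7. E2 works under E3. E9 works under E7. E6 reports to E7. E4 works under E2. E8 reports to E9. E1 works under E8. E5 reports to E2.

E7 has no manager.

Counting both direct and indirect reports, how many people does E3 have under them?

E3 directly manages E2. Under E2: E5, E4 (2). That's 3 in total.

3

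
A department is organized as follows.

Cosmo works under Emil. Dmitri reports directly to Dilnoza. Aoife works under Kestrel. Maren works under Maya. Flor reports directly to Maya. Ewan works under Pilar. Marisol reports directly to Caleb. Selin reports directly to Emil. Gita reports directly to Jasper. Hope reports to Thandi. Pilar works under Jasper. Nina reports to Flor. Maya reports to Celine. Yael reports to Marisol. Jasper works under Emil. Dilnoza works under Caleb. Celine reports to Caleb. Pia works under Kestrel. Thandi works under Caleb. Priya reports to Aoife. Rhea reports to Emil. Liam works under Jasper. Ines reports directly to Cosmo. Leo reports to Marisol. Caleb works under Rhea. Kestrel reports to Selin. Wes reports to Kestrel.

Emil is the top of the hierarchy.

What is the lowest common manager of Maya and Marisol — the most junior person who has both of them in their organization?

Caleb

Maya's chain of managers is Celine, Caleb, Rhea, Emil. Marisol's chain of managers is Caleb, Rhea, Emil. The first manager that appears in both chains is Caleb.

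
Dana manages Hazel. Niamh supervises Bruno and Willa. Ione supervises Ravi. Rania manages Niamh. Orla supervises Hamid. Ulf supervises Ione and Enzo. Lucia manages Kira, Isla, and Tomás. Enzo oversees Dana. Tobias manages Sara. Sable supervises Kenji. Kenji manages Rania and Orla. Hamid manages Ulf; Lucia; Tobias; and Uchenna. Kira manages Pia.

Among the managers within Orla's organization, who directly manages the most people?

Direct-report counts within Orla's organization: Orla has 1; Hamid has 4; Tobias has 1; Ulf has 2; Enzo has 1; Dana has 1; Ione has 1; Lucia has 3; Kira has 1. The largest is 4, held by Hamid.

Hamid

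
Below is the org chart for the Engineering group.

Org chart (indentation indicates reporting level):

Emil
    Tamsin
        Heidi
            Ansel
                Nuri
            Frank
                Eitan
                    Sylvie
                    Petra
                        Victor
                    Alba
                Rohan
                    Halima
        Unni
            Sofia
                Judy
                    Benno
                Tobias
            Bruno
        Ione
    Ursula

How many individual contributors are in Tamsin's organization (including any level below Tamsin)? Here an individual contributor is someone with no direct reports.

9

The people in Tamsin's organization with no one reporting to them are Ione, Bruno, Tobias, Benno, Halima, Alba, Victor, Sylvie, Nuri. That is 9.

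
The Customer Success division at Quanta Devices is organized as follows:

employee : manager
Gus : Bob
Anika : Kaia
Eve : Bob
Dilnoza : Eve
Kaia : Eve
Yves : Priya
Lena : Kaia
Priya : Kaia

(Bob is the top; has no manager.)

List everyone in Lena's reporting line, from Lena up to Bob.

Lena -> Kaia -> Eve -> Bob

Lena reports to Kaia. Kaia reports to Eve. Eve reports to Bob. Bob is at the top.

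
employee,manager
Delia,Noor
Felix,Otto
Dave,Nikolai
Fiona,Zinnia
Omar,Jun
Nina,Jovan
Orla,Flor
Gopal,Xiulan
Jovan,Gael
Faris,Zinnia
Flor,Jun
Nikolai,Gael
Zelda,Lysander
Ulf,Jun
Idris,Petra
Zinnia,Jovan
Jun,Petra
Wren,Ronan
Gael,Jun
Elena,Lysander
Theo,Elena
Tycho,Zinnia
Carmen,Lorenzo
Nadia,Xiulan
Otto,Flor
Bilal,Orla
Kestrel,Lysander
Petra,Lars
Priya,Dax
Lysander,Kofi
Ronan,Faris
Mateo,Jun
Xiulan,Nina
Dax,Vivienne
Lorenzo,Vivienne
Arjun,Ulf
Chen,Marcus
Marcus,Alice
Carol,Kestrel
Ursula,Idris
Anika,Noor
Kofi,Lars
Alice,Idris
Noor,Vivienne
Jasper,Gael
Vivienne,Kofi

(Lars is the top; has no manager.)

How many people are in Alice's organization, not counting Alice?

2

Alice directly manages Marcus. Under Marcus: Chen (1). That's 2 in total.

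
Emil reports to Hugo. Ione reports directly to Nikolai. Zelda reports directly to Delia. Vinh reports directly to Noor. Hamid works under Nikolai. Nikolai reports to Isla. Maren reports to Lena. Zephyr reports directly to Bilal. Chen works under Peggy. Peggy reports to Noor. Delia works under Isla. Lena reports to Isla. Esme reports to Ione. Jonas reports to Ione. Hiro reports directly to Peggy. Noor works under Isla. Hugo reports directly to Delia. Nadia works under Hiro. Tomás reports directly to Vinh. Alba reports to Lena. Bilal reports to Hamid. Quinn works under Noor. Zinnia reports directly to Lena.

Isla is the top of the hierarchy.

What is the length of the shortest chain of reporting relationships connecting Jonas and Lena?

Jonas is 3 levels below Isla, and Lena is 1 level below Isla (their lowest common manager). The shortest path runs up from Jonas to Isla and back down to Lena: 3 + 1 = 4 links.

4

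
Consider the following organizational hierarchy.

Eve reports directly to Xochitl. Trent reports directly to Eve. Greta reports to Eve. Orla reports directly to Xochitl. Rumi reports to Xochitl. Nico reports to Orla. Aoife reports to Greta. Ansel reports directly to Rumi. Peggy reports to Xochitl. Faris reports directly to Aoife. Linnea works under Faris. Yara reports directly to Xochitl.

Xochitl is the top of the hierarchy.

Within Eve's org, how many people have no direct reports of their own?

2

The people in Eve's organization with no one reporting to them are Linnea, Trent. That is 2.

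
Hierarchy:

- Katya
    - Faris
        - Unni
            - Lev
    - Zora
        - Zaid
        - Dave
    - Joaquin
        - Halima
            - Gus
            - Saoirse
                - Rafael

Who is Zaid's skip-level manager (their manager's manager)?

Zaid reports to Zora, and Zora reports to Katya. So Zaid's skip-level manager is Katya.

Katya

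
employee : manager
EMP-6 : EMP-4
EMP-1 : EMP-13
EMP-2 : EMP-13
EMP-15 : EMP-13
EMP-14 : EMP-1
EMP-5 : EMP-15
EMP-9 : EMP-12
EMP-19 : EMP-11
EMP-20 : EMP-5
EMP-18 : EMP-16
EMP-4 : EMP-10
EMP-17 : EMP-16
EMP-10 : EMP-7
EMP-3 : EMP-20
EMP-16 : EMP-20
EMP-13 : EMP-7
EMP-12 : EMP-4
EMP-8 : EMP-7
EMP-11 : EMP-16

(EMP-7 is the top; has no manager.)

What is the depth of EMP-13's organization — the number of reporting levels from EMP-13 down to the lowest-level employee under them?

The longest chain under EMP-13 runs EMP-13 → EMP-15 → EMP-5 → EMP-20 → EMP-16 → EMP-11 → EMP-19, which is 6 levels below EMP-13.

6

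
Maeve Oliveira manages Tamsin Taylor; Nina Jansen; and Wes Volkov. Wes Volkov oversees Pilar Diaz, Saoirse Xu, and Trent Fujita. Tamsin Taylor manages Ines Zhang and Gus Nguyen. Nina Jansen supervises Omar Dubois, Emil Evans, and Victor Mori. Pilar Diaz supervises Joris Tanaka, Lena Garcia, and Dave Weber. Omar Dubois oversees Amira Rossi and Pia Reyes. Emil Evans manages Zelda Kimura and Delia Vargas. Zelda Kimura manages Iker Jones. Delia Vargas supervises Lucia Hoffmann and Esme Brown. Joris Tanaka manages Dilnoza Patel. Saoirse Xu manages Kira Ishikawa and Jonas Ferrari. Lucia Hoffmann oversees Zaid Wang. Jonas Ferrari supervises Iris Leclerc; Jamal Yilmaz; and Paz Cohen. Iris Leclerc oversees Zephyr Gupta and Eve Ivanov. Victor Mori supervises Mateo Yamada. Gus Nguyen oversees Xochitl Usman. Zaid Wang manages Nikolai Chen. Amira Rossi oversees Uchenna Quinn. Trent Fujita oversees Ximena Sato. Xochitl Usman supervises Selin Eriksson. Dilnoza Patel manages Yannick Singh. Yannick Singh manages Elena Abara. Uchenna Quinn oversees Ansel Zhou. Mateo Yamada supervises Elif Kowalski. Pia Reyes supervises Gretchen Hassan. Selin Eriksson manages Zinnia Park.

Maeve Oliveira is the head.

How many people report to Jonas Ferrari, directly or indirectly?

5

Jonas Ferrari directly manages Iris Leclerc, Jamal Yilmaz, Paz Cohen. Under Iris Leclerc: Eve Ivanov, Zephyr Gupta (2). Jamal Yilmaz has no reports. Paz Cohen has no reports. So Jonas Ferrari's organization is 3 direct reports plus everyone under them: 3 + 1 + 1 = 5.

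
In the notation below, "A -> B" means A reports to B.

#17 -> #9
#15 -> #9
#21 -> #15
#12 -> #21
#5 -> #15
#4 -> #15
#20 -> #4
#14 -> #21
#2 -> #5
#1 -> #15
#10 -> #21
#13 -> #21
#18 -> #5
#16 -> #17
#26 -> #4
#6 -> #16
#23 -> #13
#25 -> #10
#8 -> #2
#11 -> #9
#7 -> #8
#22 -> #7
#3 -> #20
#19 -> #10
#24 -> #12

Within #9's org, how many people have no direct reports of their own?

12

The people in #9's organization with no one reporting to them are #11, #1, #26, #3, #18, #22, #23, #19, #25, #14, #24, #6. That is 12.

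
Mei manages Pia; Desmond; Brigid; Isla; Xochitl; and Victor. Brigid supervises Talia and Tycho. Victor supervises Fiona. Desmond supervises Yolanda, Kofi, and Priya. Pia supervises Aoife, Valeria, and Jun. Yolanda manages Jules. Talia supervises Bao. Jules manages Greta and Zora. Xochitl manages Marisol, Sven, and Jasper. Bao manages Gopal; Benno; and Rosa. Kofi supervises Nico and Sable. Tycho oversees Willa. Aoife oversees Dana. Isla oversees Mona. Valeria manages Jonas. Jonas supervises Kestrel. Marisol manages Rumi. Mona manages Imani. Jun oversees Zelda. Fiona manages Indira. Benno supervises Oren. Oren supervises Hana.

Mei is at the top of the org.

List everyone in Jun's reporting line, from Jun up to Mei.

Jun reports to Pia. Pia reports to Mei. Mei is at the top.

Jun -> Pia -> Mei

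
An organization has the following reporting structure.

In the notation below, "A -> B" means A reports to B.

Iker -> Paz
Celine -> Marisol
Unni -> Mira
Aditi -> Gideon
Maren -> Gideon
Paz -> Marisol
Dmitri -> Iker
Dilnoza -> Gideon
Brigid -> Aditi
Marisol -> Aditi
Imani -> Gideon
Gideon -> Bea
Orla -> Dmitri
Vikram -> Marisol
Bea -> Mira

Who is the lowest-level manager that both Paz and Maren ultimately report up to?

Paz's chain of managers is Marisol, Aditi, Gideon, Bea, Mira. Maren's chain of managers is Gideon, Bea, Mira. The first manager that appears in both chains is Gideon.

Gideon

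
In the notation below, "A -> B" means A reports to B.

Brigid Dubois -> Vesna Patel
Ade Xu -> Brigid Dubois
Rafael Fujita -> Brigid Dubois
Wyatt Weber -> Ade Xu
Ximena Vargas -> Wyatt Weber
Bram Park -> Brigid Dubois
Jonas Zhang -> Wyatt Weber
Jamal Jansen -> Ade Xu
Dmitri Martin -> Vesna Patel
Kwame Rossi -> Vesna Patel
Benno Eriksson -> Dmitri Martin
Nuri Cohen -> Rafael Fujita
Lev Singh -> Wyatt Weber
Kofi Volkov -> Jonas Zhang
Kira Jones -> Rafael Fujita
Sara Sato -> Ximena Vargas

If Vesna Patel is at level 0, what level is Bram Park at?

Chain from Bram Park up to Vesna Patel: Bram Park → Brigid Dubois → Vesna Patel. That is 2 steps up, so Bram Park is 2 levels below Vesna Patel.

2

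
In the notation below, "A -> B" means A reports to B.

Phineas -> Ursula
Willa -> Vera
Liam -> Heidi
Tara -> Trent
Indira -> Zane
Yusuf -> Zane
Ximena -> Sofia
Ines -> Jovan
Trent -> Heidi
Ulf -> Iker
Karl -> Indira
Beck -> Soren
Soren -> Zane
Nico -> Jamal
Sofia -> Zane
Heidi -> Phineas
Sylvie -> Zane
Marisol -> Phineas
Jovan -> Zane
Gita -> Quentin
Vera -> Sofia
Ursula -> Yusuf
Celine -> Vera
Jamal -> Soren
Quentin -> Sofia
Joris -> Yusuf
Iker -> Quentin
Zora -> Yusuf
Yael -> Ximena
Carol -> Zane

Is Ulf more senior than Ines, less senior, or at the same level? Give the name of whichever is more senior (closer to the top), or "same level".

Ulf is 4 levels below Zane; Ines is 2. Ines is higher.

Ines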